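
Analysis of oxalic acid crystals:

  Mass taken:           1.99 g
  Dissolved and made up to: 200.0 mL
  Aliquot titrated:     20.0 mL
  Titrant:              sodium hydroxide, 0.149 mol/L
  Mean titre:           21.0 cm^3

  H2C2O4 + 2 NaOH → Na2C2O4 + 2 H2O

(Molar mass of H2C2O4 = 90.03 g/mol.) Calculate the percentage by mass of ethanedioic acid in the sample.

n(NaOH) per titration = 0.0210 × 0.149 = 3.13 × 10^-3 mol
From the 1:2 ratio, n(H2C2O4) in each aliquot = 1/2 × 3.13 × 10^-3 = 1.56 × 10^-3 mol
n(H2C2O4) in the whole flask = 1.56 × 10^-3 × 200.0/20.0 = 0.0156 mol
mass of H2C2O4 = 0.0156 × 90.03 = 1.41 g
% H2C2O4 = 1.41 / 1.99 × 100 = 70.8 %

70.8 %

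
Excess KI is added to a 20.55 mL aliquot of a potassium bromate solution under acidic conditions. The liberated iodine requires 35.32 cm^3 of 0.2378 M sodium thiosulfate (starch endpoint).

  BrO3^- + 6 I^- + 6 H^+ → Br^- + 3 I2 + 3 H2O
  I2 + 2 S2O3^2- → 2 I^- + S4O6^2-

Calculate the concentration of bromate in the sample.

n(S2O3^2-) = 0.03532 × 0.2378 = 8.399 × 10^-3 mol
n(I2) = n(S2O3^2-)/2 = 4.200 × 10^-3 mol
From the 1:3 ratio, n(BrO3^-) in the aliquot = 1/3 × 4.200 × 10^-3 = 1.400 × 10^-3 mol
[BrO3^-] = 1.400 × 10^-3 / 0.02055 = 0.06812 mol/L

0.06812 M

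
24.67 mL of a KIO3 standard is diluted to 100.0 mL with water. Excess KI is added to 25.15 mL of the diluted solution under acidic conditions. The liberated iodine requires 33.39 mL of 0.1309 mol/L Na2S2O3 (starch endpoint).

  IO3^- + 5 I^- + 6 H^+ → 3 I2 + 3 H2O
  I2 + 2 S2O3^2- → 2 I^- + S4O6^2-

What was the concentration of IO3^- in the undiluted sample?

n(S2O3^2-) = 0.03339 × 0.1309 = 4.371 × 10^-3 mol
n(I2) = n(S2O3^2-)/2 = 2.185 × 10^-3 mol
From the 1:3 ratio, n(IO3^-) in the aliquot = 1/3 × 2.185 × 10^-3 = 7.285 × 10^-4 mol
[IO3^-]_dilute = 7.285 × 10^-4 / 0.02515 = 0.02896 mol/L
[IO3^-]_original = 0.02896 × 100.0/24.67 = 0.1174 mol/L

0.1174 mol/L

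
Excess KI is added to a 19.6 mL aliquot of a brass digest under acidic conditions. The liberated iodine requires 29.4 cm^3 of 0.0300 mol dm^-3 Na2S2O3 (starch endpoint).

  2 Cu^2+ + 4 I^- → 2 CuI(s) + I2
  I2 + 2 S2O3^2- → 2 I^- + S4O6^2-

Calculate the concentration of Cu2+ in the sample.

n(S2O3^2-) = 0.0294 × 0.0300 = 8.82 × 10^-4 mol
n(I2) = n(S2O3^2-)/2 = 4.41 × 10^-4 mol
From the 2:1 ratio, n(Cu2+) in the aliquot = 2/1 × 4.41 × 10^-4 = 8.82 × 10^-4 mol
[Cu2+] = 8.82 × 10^-4 / 0.0196 = 0.0450 mol/L

0.0450 mol/L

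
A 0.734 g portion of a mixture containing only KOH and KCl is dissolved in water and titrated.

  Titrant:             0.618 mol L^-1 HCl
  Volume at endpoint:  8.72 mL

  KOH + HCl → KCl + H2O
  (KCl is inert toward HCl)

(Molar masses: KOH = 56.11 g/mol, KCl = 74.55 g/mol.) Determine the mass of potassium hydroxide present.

0.302 g

n(HCl) = 0.00872 × 0.618 = 5.39 × 10^-3 mol
Let x = n(KOH), y = n(KCl).
Titrant: 1x = 5.39 × 10^-3;  mass: 56.11x + 74.55y = 0.734
Solving, x = 5.39 × 10^-3 mol, y = 5.79 × 10^-3 mol
mass of KOH = 5.39 × 10^-3 × 56.11 = 0.302 g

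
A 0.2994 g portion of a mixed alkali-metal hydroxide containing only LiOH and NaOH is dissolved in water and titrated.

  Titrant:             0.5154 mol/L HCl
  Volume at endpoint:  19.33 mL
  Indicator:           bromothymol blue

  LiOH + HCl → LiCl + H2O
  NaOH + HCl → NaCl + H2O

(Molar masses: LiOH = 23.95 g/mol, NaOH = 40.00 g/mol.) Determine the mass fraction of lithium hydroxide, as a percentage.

n(HCl) = 0.01933 × 0.5154 = 9.963 × 10^-3 mol
Let x = n(LiOH), y = n(NaOH).
Titrant: 1x + 1y = 9.963 × 10^-3;  mass: 23.95x + 40.00y = 0.2994
Solving, x = 6.175 × 10^-3 mol, y = 3.788 × 10^-3 mol
mass of LiOH = 6.175 × 10^-3 × 23.95 = 0.1479 g
% LiOH = 0.1479 / 0.2994 × 100 = 49.40 %

49.40 %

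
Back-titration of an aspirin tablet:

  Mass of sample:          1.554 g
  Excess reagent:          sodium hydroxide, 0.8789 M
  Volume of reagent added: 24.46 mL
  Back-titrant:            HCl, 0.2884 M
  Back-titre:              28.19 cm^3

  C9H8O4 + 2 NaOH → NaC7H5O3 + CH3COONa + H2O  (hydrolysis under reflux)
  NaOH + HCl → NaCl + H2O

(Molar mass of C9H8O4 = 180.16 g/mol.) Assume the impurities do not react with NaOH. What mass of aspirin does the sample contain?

n(NaOH) added = 0.02446 × 0.8789 = 0.02150 mol
n(HCl) used in back-titration = 0.02819 × 0.2884 = 8.130 × 10^-3 mol
n(NaOH) left over = 8.130 × 10^-3 mol (1:1 ratio)
n(NaOH) consumed by analyte = 0.02150 − 8.130 × 10^-3 = 0.01337 mol
From the 1:2 ratio, n(C9H8O4) = 1/2 × 0.01337 = 6.684 × 10^-3 mol
mass of C9H8O4 = 6.684 × 10^-3 × 180.16 = 1.204 g

1.204 g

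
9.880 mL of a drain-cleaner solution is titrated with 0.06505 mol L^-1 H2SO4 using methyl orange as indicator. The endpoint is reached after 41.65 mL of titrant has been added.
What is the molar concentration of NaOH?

2 NaOH + H2SO4 → Na2SO4 + 2 H2O
n(H2SO4) = 0.04165 L × 0.06505 mol/L = 2.709 × 10^-3 mol
From the 2:1 mole ratio, n(NaOH) = 2/1 × 2.709 × 10^-3 = 5.419 × 10^-3 mol
[NaOH] = 5.419 × 10^-3 mol / 0.009880 L = 0.5484 mol/L

0.5484 mol/L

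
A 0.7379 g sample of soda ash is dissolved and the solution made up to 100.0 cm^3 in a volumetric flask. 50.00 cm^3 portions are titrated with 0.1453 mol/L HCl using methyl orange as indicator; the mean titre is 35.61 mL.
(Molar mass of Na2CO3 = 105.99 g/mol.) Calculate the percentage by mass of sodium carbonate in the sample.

Na2CO3 + 2 HCl → 2 NaCl + H2O + CO2
n(HCl) per titration = 0.03561 × 0.1453 = 5.174 × 10^-3 mol
From the 1:2 ratio, n(Na2CO3) in each aliquot = 1/2 × 5.174 × 10^-3 = 2.587 × 10^-3 mol
n(Na2CO3) in the whole flask = 2.587 × 10^-3 × 100.0/50.00 = 5.174 × 10^-3 mol
mass of Na2CO3 = 5.174 × 10^-3 × 105.99 = 0.5484 g
% Na2CO3 = 0.5484 / 0.7379 × 100 = 74.32 %

74.32 %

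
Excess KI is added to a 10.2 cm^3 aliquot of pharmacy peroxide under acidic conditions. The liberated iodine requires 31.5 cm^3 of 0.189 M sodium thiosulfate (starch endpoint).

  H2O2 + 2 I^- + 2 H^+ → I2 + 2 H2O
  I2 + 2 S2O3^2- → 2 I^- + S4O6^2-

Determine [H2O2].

n(S2O3^2-) = 0.0315 × 0.189 = 5.95 × 10^-3 mol
n(I2) = n(S2O3^2-)/2 = 2.98 × 10^-3 mol
n(H2O2) in the aliquot = 2.98 × 10^-3 mol (1:1 ratio)
[H2O2] = 2.98 × 10^-3 / 0.0102 = 0.292 mol/L

0.292 M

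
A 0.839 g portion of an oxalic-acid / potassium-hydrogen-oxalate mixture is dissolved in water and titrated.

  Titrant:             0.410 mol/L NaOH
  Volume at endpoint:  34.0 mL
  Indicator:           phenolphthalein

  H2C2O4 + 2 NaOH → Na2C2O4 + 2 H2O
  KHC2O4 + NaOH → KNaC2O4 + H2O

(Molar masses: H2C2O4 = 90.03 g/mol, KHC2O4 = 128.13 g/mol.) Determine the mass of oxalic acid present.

0.513 g

n(NaOH) = 0.0340 × 0.410 = 0.0139 mol
Let x = n(H2C2O4), y = n(KHC2O4).
Titrant: 2x + 1y = 0.0139;  mass: 90.03x + 128.13y = 0.839
Solving, x = 5.70 × 10^-3 mol, y = 2.54 × 10^-3 mol
mass of H2C2O4 = 5.70 × 10^-3 × 90.03 = 0.513 g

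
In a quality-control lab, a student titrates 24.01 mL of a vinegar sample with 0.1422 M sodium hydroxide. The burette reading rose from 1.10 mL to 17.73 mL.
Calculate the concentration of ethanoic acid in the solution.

0.09849 M

CH3COOH + NaOH → CH3COONa + H2O
n(NaOH) = 0.01663 L × 0.1422 mol/L = 2.365 × 10^-3 mol
n(CH3COOH) = 2.365 × 10^-3 mol (1:1 mole ratio)
[CH3COOH] = 2.365 × 10^-3 mol / 0.02401 L = 0.09849 mol/L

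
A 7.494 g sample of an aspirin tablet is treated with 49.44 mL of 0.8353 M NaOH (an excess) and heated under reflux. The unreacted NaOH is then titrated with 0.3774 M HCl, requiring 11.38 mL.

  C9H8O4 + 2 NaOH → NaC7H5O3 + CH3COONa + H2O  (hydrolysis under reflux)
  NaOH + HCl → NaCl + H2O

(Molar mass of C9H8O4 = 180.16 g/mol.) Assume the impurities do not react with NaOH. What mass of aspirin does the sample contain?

3.333 g

n(NaOH) added = 0.04944 × 0.8353 = 0.04130 mol
n(HCl) used in back-titration = 0.01138 × 0.3774 = 4.295 × 10^-3 mol
n(NaOH) left over = 4.295 × 10^-3 mol (1:1 ratio)
n(NaOH) consumed by analyte = 0.04130 − 4.295 × 10^-3 = 0.03700 mol
From the 1:2 ratio, n(C9H8O4) = 1/2 × 0.03700 = 0.01850 mol
mass of C9H8O4 = 0.01850 × 180.16 = 3.333 g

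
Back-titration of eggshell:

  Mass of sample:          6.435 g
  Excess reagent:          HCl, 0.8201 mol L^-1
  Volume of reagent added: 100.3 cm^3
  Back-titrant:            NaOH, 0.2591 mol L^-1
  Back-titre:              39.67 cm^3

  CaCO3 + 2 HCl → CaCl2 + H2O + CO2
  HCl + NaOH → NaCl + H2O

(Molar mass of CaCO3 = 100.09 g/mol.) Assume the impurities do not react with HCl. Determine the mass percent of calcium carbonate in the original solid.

n(HCl) added = 0.1003 × 0.8201 = 0.08226 mol
n(NaOH) used in back-titration = 0.03967 × 0.2591 = 0.01028 mol
n(HCl) left over = 0.01028 mol (1:1 ratio)
n(HCl) consumed by analyte = 0.08226 − 0.01028 = 0.07198 mol
From the 1:2 ratio, n(CaCO3) = 1/2 × 0.07198 = 0.03599 mol
mass of CaCO3 = 0.03599 × 100.09 = 3.602 g
% CaCO3 = 3.602 / 6.435 × 100 = 55.98 %

55.98 %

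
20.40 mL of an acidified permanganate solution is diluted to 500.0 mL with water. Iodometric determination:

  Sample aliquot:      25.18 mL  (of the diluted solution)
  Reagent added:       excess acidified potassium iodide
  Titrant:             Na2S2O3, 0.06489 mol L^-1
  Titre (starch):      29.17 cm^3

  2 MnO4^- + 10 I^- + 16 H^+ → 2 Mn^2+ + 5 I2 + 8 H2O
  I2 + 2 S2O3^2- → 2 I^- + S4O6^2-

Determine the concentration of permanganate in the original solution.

0.3685 mol/L

n(S2O3^2-) = 0.02917 × 0.06489 = 1.893 × 10^-3 mol
n(I2) = n(S2O3^2-)/2 = 9.464 × 10^-4 mol
From the 2:5 ratio, n(MnO4^-) in the aliquot = 2/5 × 9.464 × 10^-4 = 3.786 × 10^-4 mol
[MnO4^-]_dilute = 3.786 × 10^-4 / 0.02518 = 0.01503 mol/L
[MnO4^-]_original = 0.01503 × 500.0/20.40 = 0.3685 mol/L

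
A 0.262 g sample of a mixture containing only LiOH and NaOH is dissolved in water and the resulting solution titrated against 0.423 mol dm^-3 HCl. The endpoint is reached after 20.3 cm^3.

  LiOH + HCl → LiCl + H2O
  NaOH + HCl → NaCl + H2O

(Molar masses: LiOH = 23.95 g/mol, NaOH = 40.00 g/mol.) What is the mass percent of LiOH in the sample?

46.4 %

n(HCl) = 0.0203 × 0.423 = 8.59 × 10^-3 mol
Let x = n(LiOH), y = n(NaOH).
Titrant: 1x + 1y = 8.59 × 10^-3;  mass: 23.95x + 40.00y = 0.262
Solving, x = 5.08 × 10^-3 mol, y = 3.51 × 10^-3 mol
mass of LiOH = 5.08 × 10^-3 × 23.95 = 0.122 g
% LiOH = 0.122 / 0.262 × 100 = 46.4 %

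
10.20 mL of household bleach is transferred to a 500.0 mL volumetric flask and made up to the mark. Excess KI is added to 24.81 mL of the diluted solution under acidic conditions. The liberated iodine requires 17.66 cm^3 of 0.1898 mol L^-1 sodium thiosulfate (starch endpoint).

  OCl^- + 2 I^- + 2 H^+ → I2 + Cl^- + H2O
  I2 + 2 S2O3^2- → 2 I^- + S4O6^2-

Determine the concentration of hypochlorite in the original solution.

3.311 mol/L

n(S2O3^2-) = 0.01766 × 0.1898 = 3.352 × 10^-3 mol
n(I2) = n(S2O3^2-)/2 = 1.676 × 10^-3 mol
n(OCl^-) in the aliquot = 1.676 × 10^-3 mol (1:1 ratio)
[OCl^-]_dilute = 1.676 × 10^-3 / 0.02481 = 0.06755 mol/L
[OCl^-]_original = 0.06755 × 500.0/10.20 = 3.311 mol/L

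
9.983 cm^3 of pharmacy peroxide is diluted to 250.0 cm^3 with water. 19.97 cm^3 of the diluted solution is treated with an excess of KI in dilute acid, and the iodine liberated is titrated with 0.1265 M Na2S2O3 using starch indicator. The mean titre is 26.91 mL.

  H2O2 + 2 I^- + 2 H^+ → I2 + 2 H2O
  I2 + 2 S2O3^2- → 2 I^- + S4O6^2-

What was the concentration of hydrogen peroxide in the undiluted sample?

n(S2O3^2-) = 0.02691 × 0.1265 = 3.404 × 10^-3 mol
n(I2) = n(S2O3^2-)/2 = 1.702 × 10^-3 mol
n(H2O2) in the aliquot = 1.702 × 10^-3 mol (1:1 ratio)
[H2O2]_dilute = 1.702 × 10^-3 / 0.01997 = 0.08523 mol/L
[H2O2]_original = 0.08523 × 250.0/9.983 = 2.134 mol/L

2.134 M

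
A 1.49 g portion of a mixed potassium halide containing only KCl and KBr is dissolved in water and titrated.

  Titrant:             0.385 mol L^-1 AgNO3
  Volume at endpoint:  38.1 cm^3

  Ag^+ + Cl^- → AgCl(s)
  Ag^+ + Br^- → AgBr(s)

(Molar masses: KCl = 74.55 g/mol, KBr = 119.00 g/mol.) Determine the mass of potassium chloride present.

0.429 g

n(AgNO3) = 0.0381 × 0.385 = 0.0147 mol
Let x = n(KCl), y = n(KBr).
Titrant: 1x + 1y = 0.0147;  mass: 74.55x + 119.00y = 1.49
Solving, x = 5.75 × 10^-3 mol, y = 8.92 × 10^-3 mol
mass of KCl = 5.75 × 10^-3 × 74.55 = 0.429 g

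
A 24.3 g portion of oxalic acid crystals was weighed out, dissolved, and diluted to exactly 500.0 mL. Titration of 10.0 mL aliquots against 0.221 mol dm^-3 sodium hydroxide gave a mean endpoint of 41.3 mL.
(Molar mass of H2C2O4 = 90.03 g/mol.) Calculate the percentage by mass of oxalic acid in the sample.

84.5 %

H2C2O4 + 2 NaOH → Na2C2O4 + 2 H2O
n(NaOH) per titration = 0.0413 × 0.221 = 9.13 × 10^-3 mol
From the 1:2 ratio, n(H2C2O4) in each aliquot = 1/2 × 9.13 × 10^-3 = 4.56 × 10^-3 mol
n(H2C2O4) in the whole flask = 4.56 × 10^-3 × 500.0/10.0 = 0.228 mol
mass of H2C2O4 = 0.228 × 90.03 = 20.5 g
% H2C2O4 = 20.5 / 24.3 × 100 = 84.5 %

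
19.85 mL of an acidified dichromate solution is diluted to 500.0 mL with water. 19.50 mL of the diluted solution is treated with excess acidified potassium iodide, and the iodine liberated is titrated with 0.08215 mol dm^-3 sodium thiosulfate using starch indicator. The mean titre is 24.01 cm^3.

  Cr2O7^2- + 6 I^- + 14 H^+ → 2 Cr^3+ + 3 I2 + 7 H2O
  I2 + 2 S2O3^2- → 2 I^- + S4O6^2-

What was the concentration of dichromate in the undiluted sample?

0.4246 mol/L

n(S2O3^2-) = 0.02401 × 0.08215 = 1.972 × 10^-3 mol
n(I2) = n(S2O3^2-)/2 = 9.862 × 10^-4 mol
From the 1:3 ratio, n(Cr2O7^2-) in the aliquot = 1/3 × 9.862 × 10^-4 = 3.287 × 10^-4 mol
[Cr2O7^2-]_dilute = 3.287 × 10^-4 / 0.01950 = 0.01686 mol/L
[Cr2O7^2-]_original = 0.01686 × 500.0/19.85 = 0.4246 mol/L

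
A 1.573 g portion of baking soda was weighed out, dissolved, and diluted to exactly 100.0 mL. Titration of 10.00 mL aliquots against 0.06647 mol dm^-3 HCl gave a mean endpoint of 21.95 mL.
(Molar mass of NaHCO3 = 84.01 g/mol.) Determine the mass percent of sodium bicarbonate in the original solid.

NaHCO3 + HCl → NaCl + H2O + CO2
n(HCl) per titration = 0.02195 × 0.06647 = 1.459 × 10^-3 mol
n(NaHCO3) in each aliquot = 1.459 × 10^-3 mol (1:1 ratio)
n(NaHCO3) in the whole flask = 1.459 × 10^-3 × 100.0/10.00 = 0.01459 mol
mass of NaHCO3 = 0.01459 × 84.01 = 1.226 g
% NaHCO3 = 1.226 / 1.573 × 100 = 77.92 %

77.92 %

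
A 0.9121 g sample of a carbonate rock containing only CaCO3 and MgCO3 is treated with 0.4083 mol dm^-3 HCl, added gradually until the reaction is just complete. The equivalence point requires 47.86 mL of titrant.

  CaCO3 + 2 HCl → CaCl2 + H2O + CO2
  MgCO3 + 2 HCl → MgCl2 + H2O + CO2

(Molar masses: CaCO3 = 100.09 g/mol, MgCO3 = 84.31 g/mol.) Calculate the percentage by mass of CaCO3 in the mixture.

n(HCl) = 0.04786 × 0.4083 = 0.01954 mol
Let x = n(CaCO3), y = n(MgCO3).
Titrant: 2x + 2y = 0.01954;  mass: 100.09x + 84.31y = 0.9121
Solving, x = 5.598 × 10^-3 mol, y = 4.172 × 10^-3 mol
mass of CaCO3 = 5.598 × 10^-3 × 100.09 = 0.5603 g
% CaCO3 = 0.5603 / 0.9121 × 100 = 61.43 %

61.43 %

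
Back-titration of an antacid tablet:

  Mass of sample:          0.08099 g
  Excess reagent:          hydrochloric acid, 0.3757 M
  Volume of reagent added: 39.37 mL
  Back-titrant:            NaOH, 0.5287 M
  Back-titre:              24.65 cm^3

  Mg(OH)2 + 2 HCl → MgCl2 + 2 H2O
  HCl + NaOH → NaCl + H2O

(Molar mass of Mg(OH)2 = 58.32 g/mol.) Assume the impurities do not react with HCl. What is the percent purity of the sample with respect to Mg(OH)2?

63.33 %

n(HCl) added = 0.03937 × 0.3757 = 0.01479 mol
n(NaOH) used in back-titration = 0.02465 × 0.5287 = 0.01303 mol
n(HCl) left over = 0.01303 mol (1:1 ratio)
n(HCl) consumed by analyte = 0.01479 − 0.01303 = 1.759 × 10^-3 mol
From the 1:2 ratio, n(Mg(OH)2) = 1/2 × 1.759 × 10^-3 = 8.794 × 10^-4 mol
mass of Mg(OH)2 = 8.794 × 10^-4 × 58.32 = 0.05129 g
% Mg(OH)2 = 0.05129 / 0.08099 × 100 = 63.33 %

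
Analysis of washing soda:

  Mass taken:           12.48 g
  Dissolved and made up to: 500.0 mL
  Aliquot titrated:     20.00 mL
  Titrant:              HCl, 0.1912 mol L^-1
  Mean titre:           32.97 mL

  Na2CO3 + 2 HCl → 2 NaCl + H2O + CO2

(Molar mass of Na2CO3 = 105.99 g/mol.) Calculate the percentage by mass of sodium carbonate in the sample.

n(HCl) per titration = 0.03297 × 0.1912 = 6.304 × 10^-3 mol
From the 1:2 ratio, n(Na2CO3) in each aliquot = 1/2 × 6.304 × 10^-3 = 3.152 × 10^-3 mol
n(Na2CO3) in the whole flask = 3.152 × 10^-3 × 500.0/20.00 = 0.07880 mol
mass of Na2CO3 = 0.07880 × 105.99 = 8.352 g
% Na2CO3 = 8.352 / 12.48 × 100 = 66.92 %

66.92 %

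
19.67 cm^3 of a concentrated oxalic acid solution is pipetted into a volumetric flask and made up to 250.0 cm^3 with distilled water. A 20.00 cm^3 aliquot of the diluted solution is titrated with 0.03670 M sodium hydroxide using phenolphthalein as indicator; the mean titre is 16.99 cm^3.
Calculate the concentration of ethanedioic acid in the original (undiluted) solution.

0.1981 M

H2C2O4 + 2 NaOH → Na2C2O4 + 2 H2O
n(NaOH) = 0.01699 × 0.03670 = 6.235 × 10^-4 mol
From the 1:2 ratio, n(H2C2O4) in the aliquot = 1/2 × 6.235 × 10^-4 = 3.118 × 10^-4 mol
[H2C2O4]_dilute = 3.118 × 10^-4 / 0.02000 = 0.01559 mol/L
Dilution factor = 250.0 / 19.67 = 12.71
[H2C2O4]_stock = 0.01559 × 12.71 = 0.1981 mol/L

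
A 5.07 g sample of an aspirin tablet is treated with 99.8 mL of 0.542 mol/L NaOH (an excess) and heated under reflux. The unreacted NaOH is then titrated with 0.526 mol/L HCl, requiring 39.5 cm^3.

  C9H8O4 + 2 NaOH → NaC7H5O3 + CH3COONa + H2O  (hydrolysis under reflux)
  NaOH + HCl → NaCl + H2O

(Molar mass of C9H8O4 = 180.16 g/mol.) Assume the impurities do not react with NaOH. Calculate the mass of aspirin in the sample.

n(NaOH) added = 0.0998 × 0.542 = 0.0541 mol
n(HCl) used in back-titration = 0.0395 × 0.526 = 0.0208 mol
n(NaOH) left over = 0.0208 mol (1:1 ratio)
n(NaOH) consumed by analyte = 0.0541 − 0.0208 = 0.0333 mol
From the 1:2 ratio, n(C9H8O4) = 1/2 × 0.0333 = 0.0167 mol
mass of C9H8O4 = 0.0167 × 180.16 = 3.00 g

3.00 g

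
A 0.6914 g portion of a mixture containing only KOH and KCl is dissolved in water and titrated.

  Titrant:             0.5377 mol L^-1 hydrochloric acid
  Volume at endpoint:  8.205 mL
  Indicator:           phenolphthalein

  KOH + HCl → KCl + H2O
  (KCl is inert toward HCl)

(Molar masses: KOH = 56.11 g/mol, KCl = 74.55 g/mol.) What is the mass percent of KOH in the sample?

35.80 %

n(HCl) = 0.008205 × 0.5377 = 4.412 × 10^-3 mol
Let x = n(KOH), y = n(KCl).
Titrant: 1x = 4.412 × 10^-3;  mass: 56.11x + 74.55y = 0.6914
Solving, x = 4.412 × 10^-3 mol, y = 5.954 × 10^-3 mol
mass of KOH = 4.412 × 10^-3 × 56.11 = 0.2475 g
% KOH = 0.2475 / 0.6914 × 100 = 35.80 %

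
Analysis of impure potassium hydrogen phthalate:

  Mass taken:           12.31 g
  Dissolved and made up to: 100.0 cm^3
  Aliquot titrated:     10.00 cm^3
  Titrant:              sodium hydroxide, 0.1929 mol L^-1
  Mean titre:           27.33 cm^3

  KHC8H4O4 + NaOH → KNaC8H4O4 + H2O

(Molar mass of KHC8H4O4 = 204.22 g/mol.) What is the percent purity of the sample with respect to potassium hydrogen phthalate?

n(NaOH) per titration = 0.02733 × 0.1929 = 5.272 × 10^-3 mol
n(KHC8H4O4) in each aliquot = 5.272 × 10^-3 mol (1:1 ratio)
n(KHC8H4O4) in the whole flask = 5.272 × 10^-3 × 100.0/10.00 = 0.05272 mol
mass of KHC8H4O4 = 0.05272 × 204.22 = 10.77 g
% KHC8H4O4 = 10.77 / 12.31 × 100 = 87.46 %

87.46 %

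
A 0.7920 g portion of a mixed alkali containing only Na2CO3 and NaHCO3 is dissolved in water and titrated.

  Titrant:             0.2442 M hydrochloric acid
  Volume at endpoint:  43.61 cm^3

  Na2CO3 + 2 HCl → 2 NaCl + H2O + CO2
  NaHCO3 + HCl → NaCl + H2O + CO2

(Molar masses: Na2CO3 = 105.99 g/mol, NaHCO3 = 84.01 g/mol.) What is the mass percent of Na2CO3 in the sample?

n(HCl) = 0.04361 × 0.2442 = 0.01065 mol
Let x = n(Na2CO3), y = n(NaHCO3).
Titrant: 2x + 1y = 0.01065;  mass: 105.99x + 84.01y = 0.7920
Solving, x = 1.655 × 10^-3 mol, y = 7.339 × 10^-3 mol
mass of Na2CO3 = 1.655 × 10^-3 × 105.99 = 0.1754 g
% Na2CO3 = 0.1754 / 0.7920 × 100 = 22.15 %

22.15 %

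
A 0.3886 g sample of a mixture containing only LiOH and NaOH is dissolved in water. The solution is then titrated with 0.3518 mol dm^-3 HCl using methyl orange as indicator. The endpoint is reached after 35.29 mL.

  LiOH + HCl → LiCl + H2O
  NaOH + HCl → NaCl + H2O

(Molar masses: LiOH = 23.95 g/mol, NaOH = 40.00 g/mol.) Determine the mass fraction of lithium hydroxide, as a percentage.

41.47 %

n(HCl) = 0.03529 × 0.3518 = 0.01242 mol
Let x = n(LiOH), y = n(NaOH).
Titrant: 1x + 1y = 0.01242;  mass: 23.95x + 40.00y = 0.3886
Solving, x = 6.729 × 10^-3 mol, y = 5.686 × 10^-3 mol
mass of LiOH = 6.729 × 10^-3 × 23.95 = 0.1612 g
% LiOH = 0.1612 / 0.3886 × 100 = 41.47 %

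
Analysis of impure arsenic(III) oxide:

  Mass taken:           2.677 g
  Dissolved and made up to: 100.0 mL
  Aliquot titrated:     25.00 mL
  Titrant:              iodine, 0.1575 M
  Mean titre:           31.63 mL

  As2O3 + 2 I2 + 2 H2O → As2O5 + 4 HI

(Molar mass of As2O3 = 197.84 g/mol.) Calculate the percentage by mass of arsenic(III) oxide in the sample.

73.63 %

n(I2) per titration = 0.03163 × 0.1575 = 4.982 × 10^-3 mol
From the 1:2 ratio, n(As2O3) in each aliquot = 1/2 × 4.982 × 10^-3 = 2.491 × 10^-3 mol
n(As2O3) in the whole flask = 2.491 × 10^-3 × 100.0/25.00 = 9.963 × 10^-3 mol
mass of As2O3 = 9.963 × 10^-3 × 197.84 = 1.971 g
% As2O3 = 1.971 / 2.677 × 100 = 73.63 %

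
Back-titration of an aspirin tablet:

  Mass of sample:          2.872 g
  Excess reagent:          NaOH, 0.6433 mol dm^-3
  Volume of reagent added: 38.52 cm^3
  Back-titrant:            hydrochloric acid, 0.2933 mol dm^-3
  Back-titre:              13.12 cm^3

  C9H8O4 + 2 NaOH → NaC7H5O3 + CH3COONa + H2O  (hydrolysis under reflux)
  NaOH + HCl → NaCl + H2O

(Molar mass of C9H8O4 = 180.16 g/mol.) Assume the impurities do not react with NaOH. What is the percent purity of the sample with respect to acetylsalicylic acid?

65.65 %

n(NaOH) added = 0.03852 × 0.6433 = 0.02478 mol
n(HCl) used in back-titration = 0.01312 × 0.2933 = 3.848 × 10^-3 mol
n(NaOH) left over = 3.848 × 10^-3 mol (1:1 ratio)
n(NaOH) consumed by analyte = 0.02478 − 3.848 × 10^-3 = 0.02093 mol
From the 1:2 ratio, n(C9H8O4) = 1/2 × 0.02093 = 0.01047 mol
mass of C9H8O4 = 0.01047 × 180.16 = 1.886 g
% C9H8O4 = 1.886 / 2.872 × 100 = 65.65 %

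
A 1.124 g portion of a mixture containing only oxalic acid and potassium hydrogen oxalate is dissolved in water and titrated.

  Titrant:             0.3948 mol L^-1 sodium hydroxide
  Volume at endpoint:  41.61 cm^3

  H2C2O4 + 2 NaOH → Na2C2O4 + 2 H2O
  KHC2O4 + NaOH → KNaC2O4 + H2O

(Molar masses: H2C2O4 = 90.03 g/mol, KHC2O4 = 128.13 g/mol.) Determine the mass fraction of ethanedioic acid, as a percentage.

n(NaOH) = 0.04161 × 0.3948 = 0.01643 mol
Let x = n(H2C2O4), y = n(KHC2O4).
Titrant: 2x + 1y = 0.01643;  mass: 90.03x + 128.13y = 1.124
Solving, x = 5.901 × 10^-3 mol, y = 4.626 × 10^-3 mol
mass of H2C2O4 = 5.901 × 10^-3 × 90.03 = 0.5312 g
% H2C2O4 = 0.5312 / 1.124 × 100 = 47.26 %

47.26 %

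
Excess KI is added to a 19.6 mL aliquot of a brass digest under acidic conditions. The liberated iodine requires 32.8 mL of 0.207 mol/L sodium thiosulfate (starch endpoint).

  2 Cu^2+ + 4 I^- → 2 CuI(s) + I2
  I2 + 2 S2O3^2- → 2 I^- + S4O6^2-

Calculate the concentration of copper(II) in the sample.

n(S2O3^2-) = 0.0328 × 0.207 = 6.79 × 10^-3 mol
n(I2) = n(S2O3^2-)/2 = 3.39 × 10^-3 mol
From the 2:1 ratio, n(Cu2+) in the aliquot = 2/1 × 3.39 × 10^-3 = 6.79 × 10^-3 mol
[Cu2+] = 6.79 × 10^-3 / 0.0196 = 0.346 mol/L

0.346 mol/L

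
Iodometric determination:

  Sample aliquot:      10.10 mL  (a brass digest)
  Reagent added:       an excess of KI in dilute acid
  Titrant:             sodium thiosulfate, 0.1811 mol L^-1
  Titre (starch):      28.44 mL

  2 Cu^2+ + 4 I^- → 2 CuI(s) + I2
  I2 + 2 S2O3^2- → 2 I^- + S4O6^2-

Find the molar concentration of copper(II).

n(S2O3^2-) = 0.02844 × 0.1811 = 5.150 × 10^-3 mol
n(I2) = n(S2O3^2-)/2 = 2.575 × 10^-3 mol
From the 2:1 ratio, n(Cu2+) in the aliquot = 2/1 × 2.575 × 10^-3 = 5.150 × 10^-3 mol
[Cu2+] = 5.150 × 10^-3 / 0.01010 = 0.5099 mol/L

0.5099 mol/L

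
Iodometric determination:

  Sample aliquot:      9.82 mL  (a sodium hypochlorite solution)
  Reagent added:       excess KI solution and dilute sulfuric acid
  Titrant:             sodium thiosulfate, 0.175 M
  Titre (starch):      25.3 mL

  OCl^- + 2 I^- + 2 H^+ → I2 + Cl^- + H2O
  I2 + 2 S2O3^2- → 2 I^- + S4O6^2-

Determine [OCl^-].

n(S2O3^2-) = 0.0253 × 0.175 = 4.43 × 10^-3 mol
n(I2) = n(S2O3^2-)/2 = 2.21 × 10^-3 mol
n(OCl^-) in the aliquot = 2.21 × 10^-3 mol (1:1 ratio)
[OCl^-] = 2.21 × 10^-3 / 0.00982 = 0.225 mol/L

0.225 M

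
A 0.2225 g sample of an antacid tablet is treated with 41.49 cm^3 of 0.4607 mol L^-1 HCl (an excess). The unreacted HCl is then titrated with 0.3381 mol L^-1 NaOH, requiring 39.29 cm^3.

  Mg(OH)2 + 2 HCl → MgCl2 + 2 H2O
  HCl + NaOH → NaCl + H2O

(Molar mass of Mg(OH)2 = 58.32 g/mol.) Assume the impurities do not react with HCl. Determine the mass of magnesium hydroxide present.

0.1700 g

n(HCl) added = 0.04149 × 0.4607 = 0.01911 mol
n(NaOH) used in back-titration = 0.03929 × 0.3381 = 0.01328 mol
n(HCl) left over = 0.01328 mol (1:1 ratio)
n(HCl) consumed by analyte = 0.01911 − 0.01328 = 5.830 × 10^-3 mol
From the 1:2 ratio, n(Mg(OH)2) = 1/2 × 5.830 × 10^-3 = 2.915 × 10^-3 mol
mass of Mg(OH)2 = 2.915 × 10^-3 × 58.32 = 0.1700 g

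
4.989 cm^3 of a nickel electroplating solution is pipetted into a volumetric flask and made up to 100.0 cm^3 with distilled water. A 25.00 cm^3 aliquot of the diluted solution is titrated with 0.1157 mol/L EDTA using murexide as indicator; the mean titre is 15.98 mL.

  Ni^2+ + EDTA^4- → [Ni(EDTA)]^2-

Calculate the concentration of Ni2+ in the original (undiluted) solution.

1.482 mol/L

n(EDTA) = 0.01598 × 0.1157 = 1.849 × 10^-3 mol
n(Ni2+) in the aliquot = 1.849 × 10^-3 mol (1:1 ratio)
[Ni2+]_dilute = 1.849 × 10^-3 / 0.02500 = 0.07396 mol/L
Dilution factor = 100.0 / 4.989 = 20.04
[Ni2+]_stock = 0.07396 × 20.04 = 1.482 mol/L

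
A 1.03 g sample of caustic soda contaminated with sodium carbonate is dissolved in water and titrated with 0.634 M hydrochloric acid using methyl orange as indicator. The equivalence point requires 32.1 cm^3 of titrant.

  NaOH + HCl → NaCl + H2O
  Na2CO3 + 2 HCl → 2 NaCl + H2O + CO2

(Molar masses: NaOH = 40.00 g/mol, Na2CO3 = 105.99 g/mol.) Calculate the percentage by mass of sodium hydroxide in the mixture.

n(HCl) = 0.0321 × 0.634 = 0.0204 mol
Let x = n(NaOH), y = n(Na2CO3).
Titrant: 1x + 2y = 0.0204;  mass: 40.00x + 105.99y = 1.03
Solving, x = 3.73 × 10^-3 mol, y = 8.31 × 10^-3 mol
mass of NaOH = 3.73 × 10^-3 × 40.00 = 0.149 g
% NaOH = 0.149 / 1.03 × 100 = 14.5 %

14.5 %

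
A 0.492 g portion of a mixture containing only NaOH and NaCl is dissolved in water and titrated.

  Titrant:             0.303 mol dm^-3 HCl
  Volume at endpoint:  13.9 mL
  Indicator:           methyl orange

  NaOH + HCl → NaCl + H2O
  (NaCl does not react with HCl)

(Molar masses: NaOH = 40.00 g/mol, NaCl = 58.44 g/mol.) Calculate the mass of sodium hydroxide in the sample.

n(HCl) = 0.0139 × 0.303 = 4.21 × 10^-3 mol
Let x = n(NaOH), y = n(NaCl).
Titrant: 1x = 4.21 × 10^-3;  mass: 40.00x + 58.44y = 0.492
Solving, x = 4.21 × 10^-3 mol, y = 5.54 × 10^-3 mol
mass of NaOH = 4.21 × 10^-3 × 40.00 = 0.168 g

0.168 g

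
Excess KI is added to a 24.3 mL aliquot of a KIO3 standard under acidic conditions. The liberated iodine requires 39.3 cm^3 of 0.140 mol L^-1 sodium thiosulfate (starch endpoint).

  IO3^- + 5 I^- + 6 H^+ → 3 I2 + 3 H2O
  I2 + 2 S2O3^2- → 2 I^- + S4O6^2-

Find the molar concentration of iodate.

0.0377 mol/L

n(S2O3^2-) = 0.0393 × 0.140 = 5.50 × 10^-3 mol
n(I2) = n(S2O3^2-)/2 = 2.75 × 10^-3 mol
From the 1:3 ratio, n(IO3^-) in the aliquot = 1/3 × 2.75 × 10^-3 = 9.17 × 10^-4 mol
[IO3^-] = 9.17 × 10^-4 / 0.0243 = 0.0377 mol/L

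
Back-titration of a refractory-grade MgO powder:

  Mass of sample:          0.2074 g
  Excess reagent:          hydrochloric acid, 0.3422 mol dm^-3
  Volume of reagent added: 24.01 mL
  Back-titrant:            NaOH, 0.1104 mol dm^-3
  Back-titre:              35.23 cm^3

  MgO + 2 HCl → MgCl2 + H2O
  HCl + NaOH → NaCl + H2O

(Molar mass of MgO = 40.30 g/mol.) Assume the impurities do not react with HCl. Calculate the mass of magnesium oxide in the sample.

n(HCl) added = 0.02401 × 0.3422 = 8.216 × 10^-3 mol
n(NaOH) used in back-titration = 0.03523 × 0.1104 = 3.889 × 10^-3 mol
n(HCl) left over = 3.889 × 10^-3 mol (1:1 ratio)
n(HCl) consumed by analyte = 8.216 × 10^-3 − 3.889 × 10^-3 = 4.327 × 10^-3 mol
From the 1:2 ratio, n(MgO) = 1/2 × 4.327 × 10^-3 = 2.163 × 10^-3 mol
mass of MgO = 2.163 × 10^-3 × 40.30 = 0.08719 g

0.08719 g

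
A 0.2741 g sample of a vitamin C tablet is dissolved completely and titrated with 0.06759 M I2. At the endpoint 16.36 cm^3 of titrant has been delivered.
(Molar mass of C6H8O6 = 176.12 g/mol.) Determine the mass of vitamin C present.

C6H8O6 + I2 → C6H6O6 + 2 HI
n(I2) = 0.01636 L × 0.06759 mol/L = 1.106 × 10^-3 mol
n(C6H8O6) = 1.106 × 10^-3 mol (1:1 ratio)
mass of C6H8O6 = 1.106 × 10^-3 × 176.12 g/mol = 0.1947 g

0.1947 g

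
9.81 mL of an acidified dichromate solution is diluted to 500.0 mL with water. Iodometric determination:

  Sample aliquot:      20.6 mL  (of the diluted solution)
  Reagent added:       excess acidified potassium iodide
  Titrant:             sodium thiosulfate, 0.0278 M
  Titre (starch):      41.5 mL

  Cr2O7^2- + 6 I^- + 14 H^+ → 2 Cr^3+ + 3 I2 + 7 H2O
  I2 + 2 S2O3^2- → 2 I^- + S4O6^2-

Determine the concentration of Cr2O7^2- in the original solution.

n(S2O3^2-) = 0.0415 × 0.0278 = 1.15 × 10^-3 mol
n(I2) = n(S2O3^2-)/2 = 5.77 × 10^-4 mol
From the 1:3 ratio, n(Cr2O7^2-) in the aliquot = 1/3 × 5.77 × 10^-4 = 1.92 × 10^-4 mol
[Cr2O7^2-]_dilute = 1.92 × 10^-4 / 0.0206 = 0.00933 mol/L
[Cr2O7^2-]_original = 0.00933 × 500.0/9.81 = 0.476 mol/L

0.476 M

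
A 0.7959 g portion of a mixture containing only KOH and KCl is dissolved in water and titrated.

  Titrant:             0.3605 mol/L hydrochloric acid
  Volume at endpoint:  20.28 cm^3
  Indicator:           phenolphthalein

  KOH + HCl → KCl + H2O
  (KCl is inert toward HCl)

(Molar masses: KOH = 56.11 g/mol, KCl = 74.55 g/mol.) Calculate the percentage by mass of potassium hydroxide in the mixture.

n(HCl) = 0.02028 × 0.3605 = 7.311 × 10^-3 mol
Let x = n(KOH), y = n(KCl).
Titrant: 1x = 7.311 × 10^-3;  mass: 56.11x + 74.55y = 0.7959
Solving, x = 7.311 × 10^-3 mol, y = 5.173 × 10^-3 mol
mass of KOH = 7.311 × 10^-3 × 56.11 = 0.4102 g
% KOH = 0.4102 / 0.7959 × 100 = 51.54 %

51.54 %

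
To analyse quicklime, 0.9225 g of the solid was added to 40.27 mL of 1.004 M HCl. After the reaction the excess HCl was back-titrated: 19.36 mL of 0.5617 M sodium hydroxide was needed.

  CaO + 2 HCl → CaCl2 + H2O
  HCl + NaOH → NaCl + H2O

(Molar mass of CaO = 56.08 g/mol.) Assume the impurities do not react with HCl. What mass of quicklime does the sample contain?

0.8288 g

n(HCl) added = 0.04027 × 1.004 = 0.04043 mol
n(NaOH) used in back-titration = 0.01936 × 0.5617 = 0.01087 mol
n(HCl) left over = 0.01087 mol (1:1 ratio)
n(HCl) consumed by analyte = 0.04043 − 0.01087 = 0.02956 mol
From the 1:2 ratio, n(CaO) = 1/2 × 0.02956 = 0.01478 mol
mass of CaO = 0.01478 × 56.08 = 0.8288 g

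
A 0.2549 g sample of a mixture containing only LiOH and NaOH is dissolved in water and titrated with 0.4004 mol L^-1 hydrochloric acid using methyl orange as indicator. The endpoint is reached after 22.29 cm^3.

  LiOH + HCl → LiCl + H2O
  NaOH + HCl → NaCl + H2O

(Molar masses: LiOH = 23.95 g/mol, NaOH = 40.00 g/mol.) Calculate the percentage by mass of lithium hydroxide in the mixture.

59.77 %

n(HCl) = 0.02229 × 0.4004 = 8.925 × 10^-3 mol
Let x = n(LiOH), y = n(NaOH).
Titrant: 1x + 1y = 8.925 × 10^-3;  mass: 23.95x + 40.00y = 0.2549
Solving, x = 6.361 × 10^-3 mol, y = 2.564 × 10^-3 mol
mass of LiOH = 6.361 × 10^-3 × 23.95 = 0.1523 g
% LiOH = 0.1523 / 0.2549 × 100 = 59.77 %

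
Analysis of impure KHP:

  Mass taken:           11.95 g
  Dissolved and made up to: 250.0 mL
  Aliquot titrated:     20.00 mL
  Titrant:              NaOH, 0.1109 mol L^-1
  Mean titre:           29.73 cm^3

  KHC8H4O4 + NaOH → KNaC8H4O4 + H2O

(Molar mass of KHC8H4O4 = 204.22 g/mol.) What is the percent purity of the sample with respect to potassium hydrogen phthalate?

n(NaOH) per titration = 0.02973 × 0.1109 = 3.297 × 10^-3 mol
n(KHC8H4O4) in each aliquot = 3.297 × 10^-3 mol (1:1 ratio)
n(KHC8H4O4) in the whole flask = 3.297 × 10^-3 × 250.0/20.00 = 0.04121 mol
mass of KHC8H4O4 = 0.04121 × 204.22 = 8.417 g
% KHC8H4O4 = 8.417 / 11.95 × 100 = 70.43 %

70.43 %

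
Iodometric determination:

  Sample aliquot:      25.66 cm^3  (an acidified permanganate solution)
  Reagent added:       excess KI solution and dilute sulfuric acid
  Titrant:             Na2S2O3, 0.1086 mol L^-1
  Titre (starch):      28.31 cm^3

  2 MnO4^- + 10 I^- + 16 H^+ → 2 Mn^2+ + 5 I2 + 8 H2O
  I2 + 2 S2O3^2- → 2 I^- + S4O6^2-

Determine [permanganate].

0.02396 mol/L

n(S2O3^2-) = 0.02831 × 0.1086 = 3.074 × 10^-3 mol
n(I2) = n(S2O3^2-)/2 = 1.537 × 10^-3 mol
From the 2:5 ratio, n(MnO4^-) in the aliquot = 2/5 × 1.537 × 10^-3 = 6.149 × 10^-4 mol
[MnO4^-] = 6.149 × 10^-4 / 0.02566 = 0.02396 mol/L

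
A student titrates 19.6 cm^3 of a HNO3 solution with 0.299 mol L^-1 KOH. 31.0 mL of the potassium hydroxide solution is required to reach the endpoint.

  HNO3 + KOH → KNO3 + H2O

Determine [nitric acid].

0.473 mol/L

n(KOH) = 0.0310 L × 0.299 mol/L = 9.27 × 10^-3 mol
n(HNO3) = 9.27 × 10^-3 mol (1:1 mole ratio)
[HNO3] = 9.27 × 10^-3 mol / 0.0196 L = 0.473 mol/L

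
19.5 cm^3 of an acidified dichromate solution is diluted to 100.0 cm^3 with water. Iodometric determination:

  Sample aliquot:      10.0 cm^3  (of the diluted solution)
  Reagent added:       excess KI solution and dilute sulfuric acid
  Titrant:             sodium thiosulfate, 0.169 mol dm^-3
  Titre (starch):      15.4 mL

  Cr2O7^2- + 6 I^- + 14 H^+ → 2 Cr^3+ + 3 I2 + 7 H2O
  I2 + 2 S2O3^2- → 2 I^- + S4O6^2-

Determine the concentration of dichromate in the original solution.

n(S2O3^2-) = 0.0154 × 0.169 = 2.60 × 10^-3 mol
n(I2) = n(S2O3^2-)/2 = 1.30 × 10^-3 mol
From the 1:3 ratio, n(Cr2O7^2-) in the aliquot = 1/3 × 1.30 × 10^-3 = 4.34 × 10^-4 mol
[Cr2O7^2-]_dilute = 4.34 × 10^-4 / 0.0100 = 0.0434 mol/L
[Cr2O7^2-]_original = 0.0434 × 100.0/19.5 = 0.222 mol/L

0.222 mol/L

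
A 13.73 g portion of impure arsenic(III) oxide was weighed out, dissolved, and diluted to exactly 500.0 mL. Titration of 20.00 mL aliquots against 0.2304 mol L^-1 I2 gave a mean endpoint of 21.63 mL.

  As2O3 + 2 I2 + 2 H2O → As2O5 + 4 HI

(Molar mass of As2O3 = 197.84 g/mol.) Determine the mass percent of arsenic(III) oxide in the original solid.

n(I2) per titration = 0.02163 × 0.2304 = 4.984 × 10^-3 mol
From the 1:2 ratio, n(As2O3) in each aliquot = 1/2 × 4.984 × 10^-3 = 2.492 × 10^-3 mol
n(As2O3) in the whole flask = 2.492 × 10^-3 × 500.0/20.00 = 0.06229 mol
mass of As2O3 = 0.06229 × 197.84 = 12.32 g
% As2O3 = 12.32 / 13.73 × 100 = 89.76 %

89.76 %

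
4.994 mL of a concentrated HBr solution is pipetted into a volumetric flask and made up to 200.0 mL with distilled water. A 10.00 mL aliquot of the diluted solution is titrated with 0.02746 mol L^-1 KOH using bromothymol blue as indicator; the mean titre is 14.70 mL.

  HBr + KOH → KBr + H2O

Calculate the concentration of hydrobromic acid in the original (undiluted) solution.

n(KOH) = 0.01470 × 0.02746 = 4.037 × 10^-4 mol
n(HBr) in the aliquot = 4.037 × 10^-4 mol (1:1 ratio)
[HBr]_dilute = 4.037 × 10^-4 / 0.01000 = 0.04037 mol/L
Dilution factor = 200.0 / 4.994 = 40.05
[HBr]_stock = 0.04037 × 40.05 = 1.617 mol/L

1.617 mol/L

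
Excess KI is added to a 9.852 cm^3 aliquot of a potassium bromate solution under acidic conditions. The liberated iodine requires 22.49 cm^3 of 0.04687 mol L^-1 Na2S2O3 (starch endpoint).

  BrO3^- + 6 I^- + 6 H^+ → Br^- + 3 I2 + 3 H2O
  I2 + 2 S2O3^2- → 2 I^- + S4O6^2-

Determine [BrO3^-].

n(S2O3^2-) = 0.02249 × 0.04687 = 1.054 × 10^-3 mol
n(I2) = n(S2O3^2-)/2 = 5.271 × 10^-4 mol
From the 1:3 ratio, n(BrO3^-) in the aliquot = 1/3 × 5.271 × 10^-4 = 1.757 × 10^-4 mol
[BrO3^-] = 1.757 × 10^-4 / 0.009852 = 0.01783 mol/L

0.01783 mol/L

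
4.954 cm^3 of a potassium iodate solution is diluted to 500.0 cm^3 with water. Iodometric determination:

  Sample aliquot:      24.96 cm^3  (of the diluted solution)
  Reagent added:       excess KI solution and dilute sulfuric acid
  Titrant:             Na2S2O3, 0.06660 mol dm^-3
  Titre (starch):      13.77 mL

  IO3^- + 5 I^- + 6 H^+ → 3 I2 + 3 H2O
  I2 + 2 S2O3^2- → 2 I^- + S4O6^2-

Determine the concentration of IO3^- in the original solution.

n(S2O3^2-) = 0.01377 × 0.06660 = 9.171 × 10^-4 mol
n(I2) = n(S2O3^2-)/2 = 4.585 × 10^-4 mol
From the 1:3 ratio, n(IO3^-) in the aliquot = 1/3 × 4.585 × 10^-4 = 1.528 × 10^-4 mol
[IO3^-]_dilute = 1.528 × 10^-4 / 0.02496 = 0.006124 mol/L
[IO3^-]_original = 0.006124 × 500.0/4.954 = 0.6181 mol/L

0.6181 mol/L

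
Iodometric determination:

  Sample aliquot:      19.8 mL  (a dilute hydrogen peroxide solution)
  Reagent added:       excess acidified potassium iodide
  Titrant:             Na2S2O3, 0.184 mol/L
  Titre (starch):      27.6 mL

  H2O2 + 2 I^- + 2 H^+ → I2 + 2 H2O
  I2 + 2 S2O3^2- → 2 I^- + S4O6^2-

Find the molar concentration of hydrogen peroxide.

n(S2O3^2-) = 0.0276 × 0.184 = 5.08 × 10^-3 mol
n(I2) = n(S2O3^2-)/2 = 2.54 × 10^-3 mol
n(H2O2) in the aliquot = 2.54 × 10^-3 mol (1:1 ratio)
[H2O2] = 2.54 × 10^-3 / 0.0198 = 0.128 mol/L

0.128 mol/L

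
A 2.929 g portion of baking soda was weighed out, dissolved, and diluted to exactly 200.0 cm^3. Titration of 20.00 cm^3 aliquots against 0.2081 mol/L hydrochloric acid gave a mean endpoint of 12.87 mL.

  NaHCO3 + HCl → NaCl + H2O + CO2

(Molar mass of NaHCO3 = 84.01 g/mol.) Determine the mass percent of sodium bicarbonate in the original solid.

76.82 %

n(HCl) per titration = 0.01287 × 0.2081 = 2.678 × 10^-3 mol
n(NaHCO3) in each aliquot = 2.678 × 10^-3 mol (1:1 ratio)
n(NaHCO3) in the whole flask = 2.678 × 10^-3 × 200.0/20.00 = 0.02678 mol
mass of NaHCO3 = 0.02678 × 84.01 = 2.250 g
% NaHCO3 = 2.250 / 2.929 × 100 = 76.82 %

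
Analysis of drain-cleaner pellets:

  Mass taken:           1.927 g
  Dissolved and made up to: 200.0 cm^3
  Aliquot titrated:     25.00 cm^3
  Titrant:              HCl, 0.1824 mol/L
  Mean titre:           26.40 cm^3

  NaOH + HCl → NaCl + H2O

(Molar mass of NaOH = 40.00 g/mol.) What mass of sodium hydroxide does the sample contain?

n(HCl) per titration = 0.02640 × 0.1824 = 4.815 × 10^-3 mol
n(NaOH) in each aliquot = 4.815 × 10^-3 mol (1:1 ratio)
n(NaOH) in the whole flask = 4.815 × 10^-3 × 200.0/25.00 = 0.03852 mol
mass of NaOH = 0.03852 × 40.00 = 1.541 g

1.541 g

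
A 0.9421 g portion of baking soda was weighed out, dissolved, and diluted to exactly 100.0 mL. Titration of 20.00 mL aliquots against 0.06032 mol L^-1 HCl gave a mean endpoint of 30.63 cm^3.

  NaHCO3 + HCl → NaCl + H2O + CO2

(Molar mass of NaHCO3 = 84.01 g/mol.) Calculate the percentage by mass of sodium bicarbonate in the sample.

82.38 %

n(HCl) per titration = 0.03063 × 0.06032 = 1.848 × 10^-3 mol
n(NaHCO3) in each aliquot = 1.848 × 10^-3 mol (1:1 ratio)
n(NaHCO3) in the whole flask = 1.848 × 10^-3 × 100.0/20.00 = 9.238 × 10^-3 mol
mass of NaHCO3 = 9.238 × 10^-3 × 84.01 = 0.7761 g
% NaHCO3 = 0.7761 / 0.9421 × 100 = 82.38 %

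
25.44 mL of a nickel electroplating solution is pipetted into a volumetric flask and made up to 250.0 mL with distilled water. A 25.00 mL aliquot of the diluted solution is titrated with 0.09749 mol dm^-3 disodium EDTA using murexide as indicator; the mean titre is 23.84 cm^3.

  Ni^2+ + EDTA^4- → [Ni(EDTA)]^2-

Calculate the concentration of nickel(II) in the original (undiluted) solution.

n(EDTA) = 0.02384 × 0.09749 = 2.324 × 10^-3 mol
n(Ni2+) in the aliquot = 2.324 × 10^-3 mol (1:1 ratio)
[Ni2+]_dilute = 2.324 × 10^-3 / 0.02500 = 0.09297 mol/L
Dilution factor = 250.0 / 25.44 = 9.827
[Ni2+]_stock = 0.09297 × 9.827 = 0.9136 mol/L

0.9136 mol/L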